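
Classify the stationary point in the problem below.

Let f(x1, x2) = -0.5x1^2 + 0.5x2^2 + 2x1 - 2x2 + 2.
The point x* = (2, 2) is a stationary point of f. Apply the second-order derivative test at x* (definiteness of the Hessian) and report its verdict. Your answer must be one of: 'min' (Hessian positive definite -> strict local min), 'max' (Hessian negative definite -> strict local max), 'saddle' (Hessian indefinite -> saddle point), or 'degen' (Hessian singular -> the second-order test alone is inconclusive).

Compute the Hessian H = grad^2 f:
  H = [[-1, 0], [0, 1]]
Verify stationarity: grad f(x*) = H x* + g = (0, 0).
Eigenvalues of H: -1, 1.
Eigenvalues have mixed signs, so H is indefinite -> x* is a saddle point.

saddle


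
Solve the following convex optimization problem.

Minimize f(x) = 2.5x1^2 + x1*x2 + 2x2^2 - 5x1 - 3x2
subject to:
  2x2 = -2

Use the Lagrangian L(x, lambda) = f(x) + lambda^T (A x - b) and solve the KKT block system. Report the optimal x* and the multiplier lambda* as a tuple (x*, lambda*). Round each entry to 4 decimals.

Form the Lagrangian:
  L(x, lambda) = (1/2) x^T Q x + c^T x + lambda^T (A x - b)
Stationarity (grad_x L = 0): Q x + c + A^T lambda = 0.
Primal feasibility: A x = b.

This gives the KKT block system:
  [ Q   A^T ] [ x     ]   [-c ]
  [ A    0  ] [ lambda ] = [ b ]

Solving the linear system:
  x*      = (1.2, -1)
  lambda* = (2.9)
  f(x*)   = 1.4

x* = (1.2, -1), lambda* = (2.9)


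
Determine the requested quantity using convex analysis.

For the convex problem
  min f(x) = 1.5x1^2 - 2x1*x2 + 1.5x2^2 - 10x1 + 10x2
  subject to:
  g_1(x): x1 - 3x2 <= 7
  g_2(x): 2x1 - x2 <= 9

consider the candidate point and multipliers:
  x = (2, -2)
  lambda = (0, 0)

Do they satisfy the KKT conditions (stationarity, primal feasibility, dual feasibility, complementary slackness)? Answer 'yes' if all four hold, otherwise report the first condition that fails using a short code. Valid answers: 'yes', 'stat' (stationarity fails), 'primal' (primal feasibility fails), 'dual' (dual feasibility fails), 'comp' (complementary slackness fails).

Gradient of f: grad f(x) = Q x + c = (0, 0)
Constraint values g_i(x) = a_i^T x - b_i:
  g_1((2, -2)) = 1
  g_2((2, -2)) = -3
Stationarity residual: grad f(x) + sum_i lambda_i a_i = (0, 0)
  -> stationarity OK
Primal feasibility (all g_i <= 0): FAILS
Dual feasibility (all lambda_i >= 0): OK
Complementary slackness (lambda_i * g_i(x) = 0 for all i): OK

Verdict: the first failing condition is primal_feasibility -> primal.

primal


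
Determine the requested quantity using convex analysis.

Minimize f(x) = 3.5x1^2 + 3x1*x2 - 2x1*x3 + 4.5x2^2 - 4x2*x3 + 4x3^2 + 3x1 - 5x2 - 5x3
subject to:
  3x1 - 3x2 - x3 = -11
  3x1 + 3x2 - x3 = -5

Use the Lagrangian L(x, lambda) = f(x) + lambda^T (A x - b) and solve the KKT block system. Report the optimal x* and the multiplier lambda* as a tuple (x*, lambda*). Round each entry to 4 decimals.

Form the Lagrangian:
  L(x, lambda) = (1/2) x^T Q x + c^T x + lambda^T (A x - b)
Stationarity (grad_x L = 0): Q x + c + A^T lambda = 0.
Primal feasibility: A x = b.

This gives the KKT block system:
  [ Q   A^T ] [ x     ]   [-c ]
  [ A    0  ] [ lambda ] = [ b ]

Solving the linear system:
  x*      = (-2.3134, 1, 1.0597)
  lambda* = (0.8557, 3.2488)
  f(x*)   = 4.209

x* = (-2.3134, 1, 1.0597), lambda* = (0.8557, 3.2488)


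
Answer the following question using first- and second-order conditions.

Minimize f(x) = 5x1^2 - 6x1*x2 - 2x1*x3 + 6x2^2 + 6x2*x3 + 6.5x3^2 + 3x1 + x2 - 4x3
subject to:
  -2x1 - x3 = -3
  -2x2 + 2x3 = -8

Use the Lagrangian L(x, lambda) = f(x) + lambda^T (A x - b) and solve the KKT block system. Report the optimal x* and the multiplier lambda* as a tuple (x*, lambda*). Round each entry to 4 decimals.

Form the Lagrangian:
  L(x, lambda) = (1/2) x^T Q x + c^T x + lambda^T (A x - b)
Stationarity (grad_x L = 0): Q x + c + A^T lambda = 0.
Primal feasibility: A x = b.

This gives the KKT block system:
  [ Q   A^T ] [ x     ]   [-c ]
  [ A    0  ] [ lambda ] = [ b ]

Solving the linear system:
  x*      = (2.1316, 2.7368, -1.2632)
  lambda* = (5.2105, 6.7368)
  f(x*)   = 41.8553

x* = (2.1316, 2.7368, -1.2632), lambda* = (5.2105, 6.7368)


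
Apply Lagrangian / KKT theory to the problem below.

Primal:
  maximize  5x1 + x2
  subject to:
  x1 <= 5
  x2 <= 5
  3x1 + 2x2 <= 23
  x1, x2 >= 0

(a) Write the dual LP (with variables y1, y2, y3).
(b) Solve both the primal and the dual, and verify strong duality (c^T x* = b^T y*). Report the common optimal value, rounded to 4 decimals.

The standard primal-dual pair for 'max c^T x s.t. A x <= b, x >= 0' is:
  Dual:  min b^T y  s.t.  A^T y >= c,  y >= 0.

So the dual LP is:
  minimize  5y1 + 5y2 + 23y3
  subject to:
    y1 + 3y3 >= 5
    y2 + 2y3 >= 1
    y1, y2, y3 >= 0

Solving the primal: x* = (5, 4).
  primal value c^T x* = 29.
Solving the dual: y* = (3.5, 0, 0.5).
  dual value b^T y* = 29.
Strong duality: c^T x* = b^T y*. Confirmed.

29


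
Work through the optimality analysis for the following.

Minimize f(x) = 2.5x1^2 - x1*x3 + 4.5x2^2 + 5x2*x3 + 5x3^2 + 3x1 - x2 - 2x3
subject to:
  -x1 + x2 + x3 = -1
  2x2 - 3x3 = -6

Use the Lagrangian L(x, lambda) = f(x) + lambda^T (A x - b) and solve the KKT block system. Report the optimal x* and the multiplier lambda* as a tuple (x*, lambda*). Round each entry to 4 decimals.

Form the Lagrangian:
  L(x, lambda) = (1/2) x^T Q x + c^T x + lambda^T (A x - b)
Stationarity (grad_x L = 0): Q x + c + A^T lambda = 0.
Primal feasibility: A x = b.

This gives the KKT block system:
  [ Q   A^T ] [ x     ]   [-c ]
  [ A    0  ] [ lambda ] = [ b ]

Solving the linear system:
  x*      = (0.6049, -1.4371, 1.042)
  lambda* = (4.9825, 1.8706)
  f(x*)   = 8.6871

x* = (0.6049, -1.4371, 1.042), lambda* = (4.9825, 1.8706)


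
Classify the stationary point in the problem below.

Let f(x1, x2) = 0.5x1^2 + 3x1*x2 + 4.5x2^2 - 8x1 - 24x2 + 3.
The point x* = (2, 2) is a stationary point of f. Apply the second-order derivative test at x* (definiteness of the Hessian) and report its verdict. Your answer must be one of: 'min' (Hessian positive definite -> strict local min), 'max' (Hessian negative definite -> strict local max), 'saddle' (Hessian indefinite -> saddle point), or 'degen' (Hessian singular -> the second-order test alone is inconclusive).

Compute the Hessian H = grad^2 f:
  H = [[1, 3], [3, 9]]
Verify stationarity: grad f(x*) = H x* + g = (0, 0).
Eigenvalues of H: 0, 10.
H has a zero eigenvalue (singular; positive semidefinite but not definite), so H is neither positive definite, negative definite, nor indefinite. The second-order test alone is inconclusive -> degen.
(Indeed, f is constant along the null direction of H through x*, so x* is not a strict local extremum.)

degen


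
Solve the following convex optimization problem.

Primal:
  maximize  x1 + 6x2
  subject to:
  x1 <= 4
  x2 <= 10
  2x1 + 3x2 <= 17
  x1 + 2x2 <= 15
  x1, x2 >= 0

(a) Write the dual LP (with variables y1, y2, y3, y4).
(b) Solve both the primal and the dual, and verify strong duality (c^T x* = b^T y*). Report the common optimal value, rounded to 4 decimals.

The standard primal-dual pair for 'max c^T x s.t. A x <= b, x >= 0' is:
  Dual:  min b^T y  s.t.  A^T y >= c,  y >= 0.

So the dual LP is:
  minimize  4y1 + 10y2 + 17y3 + 15y4
  subject to:
    y1 + 2y3 + y4 >= 1
    y2 + 3y3 + 2y4 >= 6
    y1, y2, y3, y4 >= 0

Solving the primal: x* = (0, 5.6667).
  primal value c^T x* = 34.
Solving the dual: y* = (0, 0, 2, 0).
  dual value b^T y* = 34.
Strong duality: c^T x* = b^T y*. Confirmed.

34


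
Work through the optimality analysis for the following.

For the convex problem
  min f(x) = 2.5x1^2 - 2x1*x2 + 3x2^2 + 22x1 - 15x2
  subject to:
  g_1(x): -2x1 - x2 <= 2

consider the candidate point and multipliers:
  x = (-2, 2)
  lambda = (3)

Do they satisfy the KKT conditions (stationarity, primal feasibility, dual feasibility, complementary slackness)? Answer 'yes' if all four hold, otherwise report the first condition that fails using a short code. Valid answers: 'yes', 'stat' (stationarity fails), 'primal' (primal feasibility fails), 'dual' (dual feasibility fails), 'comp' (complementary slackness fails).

Gradient of f: grad f(x) = Q x + c = (8, 1)
Constraint values g_i(x) = a_i^T x - b_i:
  g_1((-2, 2)) = 0
Stationarity residual: grad f(x) + sum_i lambda_i a_i = (2, -2)
  -> stationarity FAILS
Primal feasibility (all g_i <= 0): OK
Dual feasibility (all lambda_i >= 0): OK
Complementary slackness (lambda_i * g_i(x) = 0 for all i): OK

Verdict: the first failing condition is stationarity -> stat.

stat


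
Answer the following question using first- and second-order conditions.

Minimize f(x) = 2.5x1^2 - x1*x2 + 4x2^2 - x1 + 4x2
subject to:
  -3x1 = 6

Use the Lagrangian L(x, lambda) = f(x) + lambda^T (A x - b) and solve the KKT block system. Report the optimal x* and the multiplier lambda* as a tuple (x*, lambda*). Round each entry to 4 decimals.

Form the Lagrangian:
  L(x, lambda) = (1/2) x^T Q x + c^T x + lambda^T (A x - b)
Stationarity (grad_x L = 0): Q x + c + A^T lambda = 0.
Primal feasibility: A x = b.

This gives the KKT block system:
  [ Q   A^T ] [ x     ]   [-c ]
  [ A    0  ] [ lambda ] = [ b ]

Solving the linear system:
  x*      = (-2, -0.75)
  lambda* = (-3.4167)
  f(x*)   = 9.75

x* = (-2, -0.75), lambda* = (-3.4167)


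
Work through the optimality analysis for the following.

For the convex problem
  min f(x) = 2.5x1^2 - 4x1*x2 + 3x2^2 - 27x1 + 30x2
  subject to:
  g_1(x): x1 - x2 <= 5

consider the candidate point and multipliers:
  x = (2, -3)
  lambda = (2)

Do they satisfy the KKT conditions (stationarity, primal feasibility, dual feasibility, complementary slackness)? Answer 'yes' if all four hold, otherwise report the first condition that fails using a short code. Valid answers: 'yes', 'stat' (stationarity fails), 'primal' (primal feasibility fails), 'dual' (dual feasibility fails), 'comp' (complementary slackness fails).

Gradient of f: grad f(x) = Q x + c = (-5, 4)
Constraint values g_i(x) = a_i^T x - b_i:
  g_1((2, -3)) = 0
Stationarity residual: grad f(x) + sum_i lambda_i a_i = (-3, 2)
  -> stationarity FAILS
Primal feasibility (all g_i <= 0): OK
Dual feasibility (all lambda_i >= 0): OK
Complementary slackness (lambda_i * g_i(x) = 0 for all i): OK

Verdict: the first failing condition is stationarity -> stat.

stat


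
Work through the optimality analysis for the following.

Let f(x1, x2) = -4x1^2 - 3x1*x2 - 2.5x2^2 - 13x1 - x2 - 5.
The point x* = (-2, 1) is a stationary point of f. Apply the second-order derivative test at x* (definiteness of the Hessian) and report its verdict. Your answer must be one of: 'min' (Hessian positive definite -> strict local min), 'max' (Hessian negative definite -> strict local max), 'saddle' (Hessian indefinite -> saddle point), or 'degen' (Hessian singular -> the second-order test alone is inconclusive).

Compute the Hessian H = grad^2 f:
  H = [[-8, -3], [-3, -5]]
Verify stationarity: grad f(x*) = H x* + g = (0, 0).
Eigenvalues of H: -9.8541, -3.1459.
Both eigenvalues < 0, so H is negative definite -> x* is a strict local max.

max


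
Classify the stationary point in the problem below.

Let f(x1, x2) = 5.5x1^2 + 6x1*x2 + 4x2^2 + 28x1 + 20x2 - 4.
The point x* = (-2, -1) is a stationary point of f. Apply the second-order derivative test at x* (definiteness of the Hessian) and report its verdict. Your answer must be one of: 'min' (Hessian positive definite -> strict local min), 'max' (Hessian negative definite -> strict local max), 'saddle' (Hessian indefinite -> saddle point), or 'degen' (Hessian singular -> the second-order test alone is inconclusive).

Compute the Hessian H = grad^2 f:
  H = [[11, 6], [6, 8]]
Verify stationarity: grad f(x*) = H x* + g = (0, 0).
Eigenvalues of H: 3.3153, 15.6847.
Both eigenvalues > 0, so H is positive definite -> x* is a strict local min.

min


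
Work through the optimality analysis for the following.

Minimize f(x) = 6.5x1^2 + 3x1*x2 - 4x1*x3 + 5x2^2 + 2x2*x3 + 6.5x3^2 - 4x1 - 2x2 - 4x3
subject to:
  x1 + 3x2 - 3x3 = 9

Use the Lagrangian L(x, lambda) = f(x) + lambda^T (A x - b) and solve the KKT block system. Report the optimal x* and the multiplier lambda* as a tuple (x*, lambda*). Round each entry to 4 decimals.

Form the Lagrangian:
  L(x, lambda) = (1/2) x^T Q x + c^T x + lambda^T (A x - b)
Stationarity (grad_x L = 0): Q x + c + A^T lambda = 0.
Primal feasibility: A x = b.

This gives the KKT block system:
  [ Q   A^T ] [ x     ]   [-c ]
  [ A    0  ] [ lambda ] = [ b ]

Solving the linear system:
  x*      = (-0.1093, 1.9051, -1.1313)
  lambda* = (-4.8201)
  f(x*)   = 22.2666

x* = (-0.1093, 1.9051, -1.1313), lambda* = (-4.8201)


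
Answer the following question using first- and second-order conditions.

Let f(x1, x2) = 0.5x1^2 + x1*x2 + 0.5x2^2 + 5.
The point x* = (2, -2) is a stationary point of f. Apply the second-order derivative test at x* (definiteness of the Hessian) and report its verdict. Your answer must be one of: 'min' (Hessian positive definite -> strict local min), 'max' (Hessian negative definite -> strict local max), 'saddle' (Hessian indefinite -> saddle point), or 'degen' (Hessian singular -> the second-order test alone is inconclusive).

Compute the Hessian H = grad^2 f:
  H = [[1, 1], [1, 1]]
Verify stationarity: grad f(x*) = H x* + g = (0, 0).
Eigenvalues of H: 0, 2.
H has a zero eigenvalue (singular; positive semidefinite but not definite), so H is neither positive definite, negative definite, nor indefinite. The second-order test alone is inconclusive -> degen.
(Indeed, f is constant along the null direction of H through x*, so x* is not a strict local extremum.)

degen


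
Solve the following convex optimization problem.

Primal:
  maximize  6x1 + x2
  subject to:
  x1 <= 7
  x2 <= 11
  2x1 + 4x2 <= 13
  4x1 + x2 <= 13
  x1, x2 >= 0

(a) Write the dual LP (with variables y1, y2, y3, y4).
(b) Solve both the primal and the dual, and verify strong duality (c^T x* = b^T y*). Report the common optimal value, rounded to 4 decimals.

The standard primal-dual pair for 'max c^T x s.t. A x <= b, x >= 0' is:
  Dual:  min b^T y  s.t.  A^T y >= c,  y >= 0.

So the dual LP is:
  minimize  7y1 + 11y2 + 13y3 + 13y4
  subject to:
    y1 + 2y3 + 4y4 >= 6
    y2 + 4y3 + y4 >= 1
    y1, y2, y3, y4 >= 0

Solving the primal: x* = (3.25, 0).
  primal value c^T x* = 19.5.
Solving the dual: y* = (0, 0, 0, 1.5).
  dual value b^T y* = 19.5.
Strong duality: c^T x* = b^T y*. Confirmed.

19.5


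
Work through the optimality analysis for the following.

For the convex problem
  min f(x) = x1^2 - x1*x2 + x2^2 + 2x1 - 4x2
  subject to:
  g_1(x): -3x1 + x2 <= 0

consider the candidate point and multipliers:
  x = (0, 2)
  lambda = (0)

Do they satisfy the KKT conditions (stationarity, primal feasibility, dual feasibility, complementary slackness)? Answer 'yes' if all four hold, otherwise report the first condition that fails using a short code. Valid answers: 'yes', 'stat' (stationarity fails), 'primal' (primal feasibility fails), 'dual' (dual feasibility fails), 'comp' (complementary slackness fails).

Gradient of f: grad f(x) = Q x + c = (0, 0)
Constraint values g_i(x) = a_i^T x - b_i:
  g_1((0, 2)) = 2
Stationarity residual: grad f(x) + sum_i lambda_i a_i = (0, 0)
  -> stationarity OK
Primal feasibility (all g_i <= 0): FAILS
Dual feasibility (all lambda_i >= 0): OK
Complementary slackness (lambda_i * g_i(x) = 0 for all i): OK

Verdict: the first failing condition is primal_feasibility -> primal.

primal


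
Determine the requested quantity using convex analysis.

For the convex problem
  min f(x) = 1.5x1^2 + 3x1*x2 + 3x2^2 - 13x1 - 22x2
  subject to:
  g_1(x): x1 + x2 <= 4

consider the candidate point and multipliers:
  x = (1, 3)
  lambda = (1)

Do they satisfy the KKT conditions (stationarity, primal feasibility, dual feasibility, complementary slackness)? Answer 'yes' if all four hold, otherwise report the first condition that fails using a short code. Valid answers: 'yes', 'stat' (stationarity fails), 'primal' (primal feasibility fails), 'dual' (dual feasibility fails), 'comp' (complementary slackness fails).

Gradient of f: grad f(x) = Q x + c = (-1, -1)
Constraint values g_i(x) = a_i^T x - b_i:
  g_1((1, 3)) = 0
Stationarity residual: grad f(x) + sum_i lambda_i a_i = (0, 0)
  -> stationarity OK
Primal feasibility (all g_i <= 0): OK
Dual feasibility (all lambda_i >= 0): OK
Complementary slackness (lambda_i * g_i(x) = 0 for all i): OK

Verdict: yes, KKT holds.

yes


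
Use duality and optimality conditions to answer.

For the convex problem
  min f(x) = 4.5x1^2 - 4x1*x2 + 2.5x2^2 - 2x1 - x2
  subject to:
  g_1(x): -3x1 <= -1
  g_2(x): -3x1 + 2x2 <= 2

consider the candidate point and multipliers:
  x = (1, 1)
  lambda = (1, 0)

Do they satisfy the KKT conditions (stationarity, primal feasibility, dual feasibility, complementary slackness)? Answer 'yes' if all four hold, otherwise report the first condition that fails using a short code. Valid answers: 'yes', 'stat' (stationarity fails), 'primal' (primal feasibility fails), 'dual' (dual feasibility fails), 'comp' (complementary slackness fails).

Gradient of f: grad f(x) = Q x + c = (3, 0)
Constraint values g_i(x) = a_i^T x - b_i:
  g_1((1, 1)) = -2
  g_2((1, 1)) = -3
Stationarity residual: grad f(x) + sum_i lambda_i a_i = (0, 0)
  -> stationarity OK
Primal feasibility (all g_i <= 0): OK
Dual feasibility (all lambda_i >= 0): OK
Complementary slackness (lambda_i * g_i(x) = 0 for all i): FAILS

Verdict: the first failing condition is complementary_slackness -> comp.

comp


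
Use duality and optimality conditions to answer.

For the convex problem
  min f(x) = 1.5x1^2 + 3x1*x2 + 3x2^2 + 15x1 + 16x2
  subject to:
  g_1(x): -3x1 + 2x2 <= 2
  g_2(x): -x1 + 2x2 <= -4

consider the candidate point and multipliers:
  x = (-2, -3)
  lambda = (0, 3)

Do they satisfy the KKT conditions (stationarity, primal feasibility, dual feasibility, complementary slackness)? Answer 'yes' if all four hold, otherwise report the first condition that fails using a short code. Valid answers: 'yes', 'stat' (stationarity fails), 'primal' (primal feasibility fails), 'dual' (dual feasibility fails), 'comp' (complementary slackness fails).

Gradient of f: grad f(x) = Q x + c = (0, -8)
Constraint values g_i(x) = a_i^T x - b_i:
  g_1((-2, -3)) = -2
  g_2((-2, -3)) = 0
Stationarity residual: grad f(x) + sum_i lambda_i a_i = (-3, -2)
  -> stationarity FAILS
Primal feasibility (all g_i <= 0): OK
Dual feasibility (all lambda_i >= 0): OK
Complementary slackness (lambda_i * g_i(x) = 0 for all i): OK

Verdict: the first failing condition is stationarity -> stat.

stat


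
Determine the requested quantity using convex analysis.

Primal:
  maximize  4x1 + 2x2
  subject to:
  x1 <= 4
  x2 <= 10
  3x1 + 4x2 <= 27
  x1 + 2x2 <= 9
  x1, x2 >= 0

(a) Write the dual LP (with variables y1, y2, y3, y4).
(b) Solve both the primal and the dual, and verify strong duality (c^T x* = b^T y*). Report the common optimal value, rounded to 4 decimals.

The standard primal-dual pair for 'max c^T x s.t. A x <= b, x >= 0' is:
  Dual:  min b^T y  s.t.  A^T y >= c,  y >= 0.

So the dual LP is:
  minimize  4y1 + 10y2 + 27y3 + 9y4
  subject to:
    y1 + 3y3 + y4 >= 4
    y2 + 4y3 + 2y4 >= 2
    y1, y2, y3, y4 >= 0

Solving the primal: x* = (4, 2.5).
  primal value c^T x* = 21.
Solving the dual: y* = (3, 0, 0, 1).
  dual value b^T y* = 21.
Strong duality: c^T x* = b^T y*. Confirmed.

21


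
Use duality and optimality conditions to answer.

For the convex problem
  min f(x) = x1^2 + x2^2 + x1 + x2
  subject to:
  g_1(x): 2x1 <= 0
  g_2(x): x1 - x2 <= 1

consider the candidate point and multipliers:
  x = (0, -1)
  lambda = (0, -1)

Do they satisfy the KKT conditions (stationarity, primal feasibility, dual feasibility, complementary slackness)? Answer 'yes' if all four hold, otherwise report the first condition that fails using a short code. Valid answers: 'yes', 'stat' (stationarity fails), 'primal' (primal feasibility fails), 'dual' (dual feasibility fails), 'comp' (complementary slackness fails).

Gradient of f: grad f(x) = Q x + c = (1, -1)
Constraint values g_i(x) = a_i^T x - b_i:
  g_1((0, -1)) = 0
  g_2((0, -1)) = 0
Stationarity residual: grad f(x) + sum_i lambda_i a_i = (0, 0)
  -> stationarity OK
Primal feasibility (all g_i <= 0): OK
Dual feasibility (all lambda_i >= 0): FAILS
Complementary slackness (lambda_i * g_i(x) = 0 for all i): OK

Verdict: the first failing condition is dual_feasibility -> dual.

dual


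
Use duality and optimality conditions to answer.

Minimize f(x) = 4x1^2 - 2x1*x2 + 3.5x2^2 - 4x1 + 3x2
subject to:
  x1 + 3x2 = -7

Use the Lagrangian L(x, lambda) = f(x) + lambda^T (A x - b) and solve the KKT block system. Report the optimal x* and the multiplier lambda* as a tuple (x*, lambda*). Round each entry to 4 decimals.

Form the Lagrangian:
  L(x, lambda) = (1/2) x^T Q x + c^T x + lambda^T (A x - b)
Stationarity (grad_x L = 0): Q x + c + A^T lambda = 0.
Primal feasibility: A x = b.

This gives the KKT block system:
  [ Q   A^T ] [ x     ]   [-c ]
  [ A    0  ] [ lambda ] = [ b ]

Solving the linear system:
  x*      = (-0.5055, -2.1648)
  lambda* = (3.7143)
  f(x*)   = 10.7637

x* = (-0.5055, -2.1648), lambda* = (3.7143)


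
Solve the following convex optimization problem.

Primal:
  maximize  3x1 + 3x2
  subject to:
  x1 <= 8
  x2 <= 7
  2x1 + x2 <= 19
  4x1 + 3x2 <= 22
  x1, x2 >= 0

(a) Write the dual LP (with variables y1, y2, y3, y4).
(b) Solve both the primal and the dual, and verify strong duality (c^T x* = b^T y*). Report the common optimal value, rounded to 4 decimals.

The standard primal-dual pair for 'max c^T x s.t. A x <= b, x >= 0' is:
  Dual:  min b^T y  s.t.  A^T y >= c,  y >= 0.

So the dual LP is:
  minimize  8y1 + 7y2 + 19y3 + 22y4
  subject to:
    y1 + 2y3 + 4y4 >= 3
    y2 + y3 + 3y4 >= 3
    y1, y2, y3, y4 >= 0

Solving the primal: x* = (0.25, 7).
  primal value c^T x* = 21.75.
Solving the dual: y* = (0, 0.75, 0, 0.75).
  dual value b^T y* = 21.75.
Strong duality: c^T x* = b^T y*. Confirmed.

21.75


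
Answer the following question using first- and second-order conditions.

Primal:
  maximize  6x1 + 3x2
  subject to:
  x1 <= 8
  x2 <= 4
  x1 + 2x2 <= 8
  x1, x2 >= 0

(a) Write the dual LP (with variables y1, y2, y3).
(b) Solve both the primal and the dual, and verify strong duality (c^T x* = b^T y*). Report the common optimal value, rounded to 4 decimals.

The standard primal-dual pair for 'max c^T x s.t. A x <= b, x >= 0' is:
  Dual:  min b^T y  s.t.  A^T y >= c,  y >= 0.

So the dual LP is:
  minimize  8y1 + 4y2 + 8y3
  subject to:
    y1 + y3 >= 6
    y2 + 2y3 >= 3
    y1, y2, y3 >= 0

Solving the primal: x* = (8, 0).
  primal value c^T x* = 48.
Solving the dual: y* = (4.5, 0, 1.5).
  dual value b^T y* = 48.
Strong duality: c^T x* = b^T y*. Confirmed.

48


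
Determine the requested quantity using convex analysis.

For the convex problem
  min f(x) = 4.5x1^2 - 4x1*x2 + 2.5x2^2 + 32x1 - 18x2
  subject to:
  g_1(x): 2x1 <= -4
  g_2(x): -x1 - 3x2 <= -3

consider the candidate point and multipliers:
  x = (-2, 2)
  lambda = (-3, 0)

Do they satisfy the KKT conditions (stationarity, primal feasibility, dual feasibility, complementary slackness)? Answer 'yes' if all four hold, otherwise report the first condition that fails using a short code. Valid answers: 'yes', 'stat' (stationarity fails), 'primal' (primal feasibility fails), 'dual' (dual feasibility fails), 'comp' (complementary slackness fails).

Gradient of f: grad f(x) = Q x + c = (6, 0)
Constraint values g_i(x) = a_i^T x - b_i:
  g_1((-2, 2)) = 0
  g_2((-2, 2)) = -1
Stationarity residual: grad f(x) + sum_i lambda_i a_i = (0, 0)
  -> stationarity OK
Primal feasibility (all g_i <= 0): OK
Dual feasibility (all lambda_i >= 0): FAILS
Complementary slackness (lambda_i * g_i(x) = 0 for all i): OK

Verdict: the first failing condition is dual_feasibility -> dual.

dual


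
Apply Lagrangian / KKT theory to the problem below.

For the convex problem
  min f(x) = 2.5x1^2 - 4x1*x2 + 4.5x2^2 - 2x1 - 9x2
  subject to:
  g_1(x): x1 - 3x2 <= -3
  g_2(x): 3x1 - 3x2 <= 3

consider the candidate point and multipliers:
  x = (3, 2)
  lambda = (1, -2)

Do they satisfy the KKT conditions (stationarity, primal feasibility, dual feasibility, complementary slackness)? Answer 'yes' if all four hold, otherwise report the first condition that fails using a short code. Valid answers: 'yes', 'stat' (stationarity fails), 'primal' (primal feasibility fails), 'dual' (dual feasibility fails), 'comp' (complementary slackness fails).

Gradient of f: grad f(x) = Q x + c = (5, -3)
Constraint values g_i(x) = a_i^T x - b_i:
  g_1((3, 2)) = 0
  g_2((3, 2)) = 0
Stationarity residual: grad f(x) + sum_i lambda_i a_i = (0, 0)
  -> stationarity OK
Primal feasibility (all g_i <= 0): OK
Dual feasibility (all lambda_i >= 0): FAILS
Complementary slackness (lambda_i * g_i(x) = 0 for all i): OK

Verdict: the first failing condition is dual_feasibility -> dual.

dual


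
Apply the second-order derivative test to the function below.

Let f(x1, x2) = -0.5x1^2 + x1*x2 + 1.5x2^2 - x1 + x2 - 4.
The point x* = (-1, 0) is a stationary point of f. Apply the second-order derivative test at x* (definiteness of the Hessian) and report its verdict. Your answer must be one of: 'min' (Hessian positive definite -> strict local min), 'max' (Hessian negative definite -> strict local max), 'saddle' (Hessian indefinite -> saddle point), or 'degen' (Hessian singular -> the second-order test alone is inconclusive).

Compute the Hessian H = grad^2 f:
  H = [[-1, 1], [1, 3]]
Verify stationarity: grad f(x*) = H x* + g = (0, 0).
Eigenvalues of H: -1.2361, 3.2361.
Eigenvalues have mixed signs, so H is indefinite -> x* is a saddle point.

saddle


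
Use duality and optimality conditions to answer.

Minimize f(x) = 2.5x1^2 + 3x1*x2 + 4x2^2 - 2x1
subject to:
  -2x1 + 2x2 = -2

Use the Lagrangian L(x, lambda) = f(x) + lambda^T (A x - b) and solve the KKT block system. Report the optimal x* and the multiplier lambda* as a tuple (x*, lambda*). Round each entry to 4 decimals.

Form the Lagrangian:
  L(x, lambda) = (1/2) x^T Q x + c^T x + lambda^T (A x - b)
Stationarity (grad_x L = 0): Q x + c + A^T lambda = 0.
Primal feasibility: A x = b.

This gives the KKT block system:
  [ Q   A^T ] [ x     ]   [-c ]
  [ A    0  ] [ lambda ] = [ b ]

Solving the linear system:
  x*      = (0.6842, -0.3158)
  lambda* = (0.2368)
  f(x*)   = -0.4474

x* = (0.6842, -0.3158), lambda* = (0.2368)


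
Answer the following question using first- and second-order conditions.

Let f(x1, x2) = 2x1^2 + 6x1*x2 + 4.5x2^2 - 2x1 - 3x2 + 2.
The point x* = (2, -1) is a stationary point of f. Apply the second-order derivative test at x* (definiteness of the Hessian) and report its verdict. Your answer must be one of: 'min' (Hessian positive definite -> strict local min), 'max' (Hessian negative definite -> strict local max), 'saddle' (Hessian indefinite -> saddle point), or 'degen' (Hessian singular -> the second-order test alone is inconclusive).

Compute the Hessian H = grad^2 f:
  H = [[4, 6], [6, 9]]
Verify stationarity: grad f(x*) = H x* + g = (0, 0).
Eigenvalues of H: 0, 13.
H has a zero eigenvalue (singular; positive semidefinite but not definite), so H is neither positive definite, negative definite, nor indefinite. The second-order test alone is inconclusive -> degen.
(Indeed, f is constant along the null direction of H through x*, so x* is not a strict local extremum.)

degen


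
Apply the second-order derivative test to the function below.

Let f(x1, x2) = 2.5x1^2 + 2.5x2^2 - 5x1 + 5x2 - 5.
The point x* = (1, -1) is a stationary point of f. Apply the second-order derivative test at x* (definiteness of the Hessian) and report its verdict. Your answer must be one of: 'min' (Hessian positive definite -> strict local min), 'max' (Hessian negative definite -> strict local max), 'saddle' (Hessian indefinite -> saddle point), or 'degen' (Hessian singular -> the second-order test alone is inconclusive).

Compute the Hessian H = grad^2 f:
  H = [[5, 0], [0, 5]]
Verify stationarity: grad f(x*) = H x* + g = (0, 0).
Eigenvalues of H: 5, 5.
Both eigenvalues > 0, so H is positive definite -> x* is a strict local min.

min


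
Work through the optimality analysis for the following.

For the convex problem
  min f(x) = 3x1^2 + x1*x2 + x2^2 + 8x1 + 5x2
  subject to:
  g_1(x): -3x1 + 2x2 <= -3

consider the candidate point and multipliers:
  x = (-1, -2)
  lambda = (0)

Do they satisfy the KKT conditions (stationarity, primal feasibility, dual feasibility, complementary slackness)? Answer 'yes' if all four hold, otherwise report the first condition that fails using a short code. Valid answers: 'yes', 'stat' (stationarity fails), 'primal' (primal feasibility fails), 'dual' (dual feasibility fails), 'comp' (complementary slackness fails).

Gradient of f: grad f(x) = Q x + c = (0, 0)
Constraint values g_i(x) = a_i^T x - b_i:
  g_1((-1, -2)) = 2
Stationarity residual: grad f(x) + sum_i lambda_i a_i = (0, 0)
  -> stationarity OK
Primal feasibility (all g_i <= 0): FAILS
Dual feasibility (all lambda_i >= 0): OK
Complementary slackness (lambda_i * g_i(x) = 0 for all i): OK

Verdict: the first failing condition is primal_feasibility -> primal.

primal


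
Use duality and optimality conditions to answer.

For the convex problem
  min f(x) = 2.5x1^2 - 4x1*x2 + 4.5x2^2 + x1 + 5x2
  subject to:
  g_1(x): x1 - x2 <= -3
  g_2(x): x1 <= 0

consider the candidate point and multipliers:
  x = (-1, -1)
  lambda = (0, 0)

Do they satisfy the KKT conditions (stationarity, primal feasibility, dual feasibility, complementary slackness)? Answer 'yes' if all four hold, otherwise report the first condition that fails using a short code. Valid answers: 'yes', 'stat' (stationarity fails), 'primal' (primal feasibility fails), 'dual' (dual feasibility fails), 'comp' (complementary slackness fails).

Gradient of f: grad f(x) = Q x + c = (0, 0)
Constraint values g_i(x) = a_i^T x - b_i:
  g_1((-1, -1)) = 3
  g_2((-1, -1)) = -1
Stationarity residual: grad f(x) + sum_i lambda_i a_i = (0, 0)
  -> stationarity OK
Primal feasibility (all g_i <= 0): FAILS
Dual feasibility (all lambda_i >= 0): OK
Complementary slackness (lambda_i * g_i(x) = 0 for all i): OK

Verdict: the first failing condition is primal_feasibility -> primal.

primal


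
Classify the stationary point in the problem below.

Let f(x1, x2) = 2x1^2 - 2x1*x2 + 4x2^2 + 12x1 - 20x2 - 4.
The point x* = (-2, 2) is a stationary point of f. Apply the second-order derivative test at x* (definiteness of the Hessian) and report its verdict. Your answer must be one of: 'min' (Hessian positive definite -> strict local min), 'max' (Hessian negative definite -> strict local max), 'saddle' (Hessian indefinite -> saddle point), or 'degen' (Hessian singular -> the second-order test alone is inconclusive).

Compute the Hessian H = grad^2 f:
  H = [[4, -2], [-2, 8]]
Verify stationarity: grad f(x*) = H x* + g = (0, 0).
Eigenvalues of H: 3.1716, 8.8284.
Both eigenvalues > 0, so H is positive definite -> x* is a strict local min.

min


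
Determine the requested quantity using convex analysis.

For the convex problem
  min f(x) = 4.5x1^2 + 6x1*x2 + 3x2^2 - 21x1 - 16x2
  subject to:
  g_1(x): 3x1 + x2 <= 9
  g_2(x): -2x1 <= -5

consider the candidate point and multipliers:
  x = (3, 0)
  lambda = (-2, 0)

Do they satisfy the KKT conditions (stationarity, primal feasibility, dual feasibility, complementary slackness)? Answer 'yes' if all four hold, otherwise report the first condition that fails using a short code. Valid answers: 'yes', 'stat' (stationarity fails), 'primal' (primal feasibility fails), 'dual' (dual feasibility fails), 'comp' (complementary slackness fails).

Gradient of f: grad f(x) = Q x + c = (6, 2)
Constraint values g_i(x) = a_i^T x - b_i:
  g_1((3, 0)) = 0
  g_2((3, 0)) = -1
Stationarity residual: grad f(x) + sum_i lambda_i a_i = (0, 0)
  -> stationarity OK
Primal feasibility (all g_i <= 0): OK
Dual feasibility (all lambda_i >= 0): FAILS
Complementary slackness (lambda_i * g_i(x) = 0 for all i): OK

Verdict: the first failing condition is dual_feasibility -> dual.

dual


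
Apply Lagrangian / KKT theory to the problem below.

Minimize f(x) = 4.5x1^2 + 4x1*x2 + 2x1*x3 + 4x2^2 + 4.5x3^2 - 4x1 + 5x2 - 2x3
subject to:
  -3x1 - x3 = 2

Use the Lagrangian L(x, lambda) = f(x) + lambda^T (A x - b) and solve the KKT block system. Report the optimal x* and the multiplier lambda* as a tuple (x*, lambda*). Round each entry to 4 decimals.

Form the Lagrangian:
  L(x, lambda) = (1/2) x^T Q x + c^T x + lambda^T (A x - b)
Stationarity (grad_x L = 0): Q x + c + A^T lambda = 0.
Primal feasibility: A x = b.

This gives the KKT block system:
  [ Q   A^T ] [ x     ]   [-c ]
  [ A    0  ] [ lambda ] = [ b ]

Solving the linear system:
  x*      = (-0.6513, -0.2993, -0.0461)
  lambda* = (-3.7171)
  f(x*)   = 4.3174

x* = (-0.6513, -0.2993, -0.0461), lambda* = (-3.7171)


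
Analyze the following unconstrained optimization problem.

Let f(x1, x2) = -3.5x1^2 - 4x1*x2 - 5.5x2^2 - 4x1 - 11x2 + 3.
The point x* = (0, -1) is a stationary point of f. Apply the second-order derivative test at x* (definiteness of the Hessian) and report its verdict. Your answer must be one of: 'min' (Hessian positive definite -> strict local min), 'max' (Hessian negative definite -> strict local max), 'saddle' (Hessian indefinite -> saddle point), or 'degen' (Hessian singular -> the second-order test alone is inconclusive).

Compute the Hessian H = grad^2 f:
  H = [[-7, -4], [-4, -11]]
Verify stationarity: grad f(x*) = H x* + g = (0, 0).
Eigenvalues of H: -13.4721, -4.5279.
Both eigenvalues < 0, so H is negative definite -> x* is a strict local max.

max


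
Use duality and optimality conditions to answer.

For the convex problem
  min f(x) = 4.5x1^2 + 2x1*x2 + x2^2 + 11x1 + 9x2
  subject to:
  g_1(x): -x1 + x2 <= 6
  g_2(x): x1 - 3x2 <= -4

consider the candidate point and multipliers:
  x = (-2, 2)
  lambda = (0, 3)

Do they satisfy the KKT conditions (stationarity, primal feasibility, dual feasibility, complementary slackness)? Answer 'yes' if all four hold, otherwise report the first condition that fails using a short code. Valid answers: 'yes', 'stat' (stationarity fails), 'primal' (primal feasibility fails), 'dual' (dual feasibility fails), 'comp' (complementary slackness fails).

Gradient of f: grad f(x) = Q x + c = (-3, 9)
Constraint values g_i(x) = a_i^T x - b_i:
  g_1((-2, 2)) = -2
  g_2((-2, 2)) = -4
Stationarity residual: grad f(x) + sum_i lambda_i a_i = (0, 0)
  -> stationarity OK
Primal feasibility (all g_i <= 0): OK
Dual feasibility (all lambda_i >= 0): OK
Complementary slackness (lambda_i * g_i(x) = 0 for all i): FAILS

Verdict: the first failing condition is complementary_slackness -> comp.

comp


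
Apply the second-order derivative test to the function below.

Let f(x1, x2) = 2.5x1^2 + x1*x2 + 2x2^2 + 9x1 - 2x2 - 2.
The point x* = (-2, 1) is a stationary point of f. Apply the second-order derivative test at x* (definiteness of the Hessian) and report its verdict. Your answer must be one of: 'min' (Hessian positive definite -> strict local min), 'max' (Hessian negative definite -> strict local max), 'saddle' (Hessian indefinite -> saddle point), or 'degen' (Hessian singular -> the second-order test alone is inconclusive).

Compute the Hessian H = grad^2 f:
  H = [[5, 1], [1, 4]]
Verify stationarity: grad f(x*) = H x* + g = (0, 0).
Eigenvalues of H: 3.382, 5.618.
Both eigenvalues > 0, so H is positive definite -> x* is a strict local min.

min


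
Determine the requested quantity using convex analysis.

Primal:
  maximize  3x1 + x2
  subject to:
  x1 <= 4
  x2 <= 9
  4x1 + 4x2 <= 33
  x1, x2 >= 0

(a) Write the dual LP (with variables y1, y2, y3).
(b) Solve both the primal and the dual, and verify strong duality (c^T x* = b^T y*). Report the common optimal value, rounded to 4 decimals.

The standard primal-dual pair for 'max c^T x s.t. A x <= b, x >= 0' is:
  Dual:  min b^T y  s.t.  A^T y >= c,  y >= 0.

So the dual LP is:
  minimize  4y1 + 9y2 + 33y3
  subject to:
    y1 + 4y3 >= 3
    y2 + 4y3 >= 1
    y1, y2, y3 >= 0

Solving the primal: x* = (4, 4.25).
  primal value c^T x* = 16.25.
Solving the dual: y* = (2, 0, 0.25).
  dual value b^T y* = 16.25.
Strong duality: c^T x* = b^T y*. Confirmed.

16.25


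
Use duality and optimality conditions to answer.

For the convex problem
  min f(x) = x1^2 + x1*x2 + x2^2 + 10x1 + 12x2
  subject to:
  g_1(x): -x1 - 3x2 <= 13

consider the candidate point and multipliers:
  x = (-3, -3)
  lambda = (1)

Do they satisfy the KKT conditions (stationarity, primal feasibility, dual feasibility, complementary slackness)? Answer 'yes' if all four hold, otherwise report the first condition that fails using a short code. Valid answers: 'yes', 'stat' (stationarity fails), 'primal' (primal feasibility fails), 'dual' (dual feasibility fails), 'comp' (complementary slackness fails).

Gradient of f: grad f(x) = Q x + c = (1, 3)
Constraint values g_i(x) = a_i^T x - b_i:
  g_1((-3, -3)) = -1
Stationarity residual: grad f(x) + sum_i lambda_i a_i = (0, 0)
  -> stationarity OK
Primal feasibility (all g_i <= 0): OK
Dual feasibility (all lambda_i >= 0): OK
Complementary slackness (lambda_i * g_i(x) = 0 for all i): FAILS

Verdict: the first failing condition is complementary_slackness -> comp.

comp


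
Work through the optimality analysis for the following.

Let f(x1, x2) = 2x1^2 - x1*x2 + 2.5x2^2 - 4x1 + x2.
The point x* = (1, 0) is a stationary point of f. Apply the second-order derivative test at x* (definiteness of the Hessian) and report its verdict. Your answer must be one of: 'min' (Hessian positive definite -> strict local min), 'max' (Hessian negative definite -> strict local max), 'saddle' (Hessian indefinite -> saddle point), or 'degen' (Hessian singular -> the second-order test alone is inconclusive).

Compute the Hessian H = grad^2 f:
  H = [[4, -1], [-1, 5]]
Verify stationarity: grad f(x*) = H x* + g = (0, 0).
Eigenvalues of H: 3.382, 5.618.
Both eigenvalues > 0, so H is positive definite -> x* is a strict local min.

min


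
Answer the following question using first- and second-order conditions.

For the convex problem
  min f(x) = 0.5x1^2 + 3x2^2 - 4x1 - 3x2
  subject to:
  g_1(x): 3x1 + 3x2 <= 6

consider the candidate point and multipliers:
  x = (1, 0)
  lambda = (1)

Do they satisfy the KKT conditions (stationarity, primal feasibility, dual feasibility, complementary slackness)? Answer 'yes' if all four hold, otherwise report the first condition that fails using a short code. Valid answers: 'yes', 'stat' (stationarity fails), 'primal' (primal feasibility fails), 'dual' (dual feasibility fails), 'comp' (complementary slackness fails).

Gradient of f: grad f(x) = Q x + c = (-3, -3)
Constraint values g_i(x) = a_i^T x - b_i:
  g_1((1, 0)) = -3
Stationarity residual: grad f(x) + sum_i lambda_i a_i = (0, 0)
  -> stationarity OK
Primal feasibility (all g_i <= 0): OK
Dual feasibility (all lambda_i >= 0): OK
Complementary slackness (lambda_i * g_i(x) = 0 for all i): FAILS

Verdict: the first failing condition is complementary_slackness -> comp.

comp


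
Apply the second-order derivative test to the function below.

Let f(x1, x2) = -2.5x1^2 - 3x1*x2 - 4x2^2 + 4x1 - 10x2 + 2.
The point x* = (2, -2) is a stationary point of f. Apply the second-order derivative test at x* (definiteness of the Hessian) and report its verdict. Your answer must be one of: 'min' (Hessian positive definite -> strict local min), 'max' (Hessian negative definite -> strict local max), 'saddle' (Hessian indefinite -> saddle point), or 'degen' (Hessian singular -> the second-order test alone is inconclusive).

Compute the Hessian H = grad^2 f:
  H = [[-5, -3], [-3, -8]]
Verify stationarity: grad f(x*) = H x* + g = (0, 0).
Eigenvalues of H: -9.8541, -3.1459.
Both eigenvalues < 0, so H is negative definite -> x* is a strict local max.

max


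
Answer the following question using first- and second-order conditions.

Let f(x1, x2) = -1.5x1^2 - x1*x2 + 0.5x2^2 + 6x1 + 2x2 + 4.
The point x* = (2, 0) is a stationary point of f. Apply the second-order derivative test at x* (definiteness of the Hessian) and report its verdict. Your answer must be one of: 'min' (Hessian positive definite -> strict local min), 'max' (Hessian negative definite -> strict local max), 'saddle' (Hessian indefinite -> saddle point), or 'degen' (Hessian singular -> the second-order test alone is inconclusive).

Compute the Hessian H = grad^2 f:
  H = [[-3, -1], [-1, 1]]
Verify stationarity: grad f(x*) = H x* + g = (0, 0).
Eigenvalues of H: -3.2361, 1.2361.
Eigenvalues have mixed signs, so H is indefinite -> x* is a saddle point.

saddle
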